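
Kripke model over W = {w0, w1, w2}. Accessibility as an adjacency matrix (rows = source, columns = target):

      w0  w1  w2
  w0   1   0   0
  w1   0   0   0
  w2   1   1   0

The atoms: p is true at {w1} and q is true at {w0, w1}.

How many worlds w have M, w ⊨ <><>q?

w0: successors {w0}; <>q there: w0:T. ✓
w1: no successors, so <><>q fails. ✗
w2: successors {w0, w1}; <>q there: w0:T, w1:F. ✓
Satisfying worlds: {w0, w2}.

2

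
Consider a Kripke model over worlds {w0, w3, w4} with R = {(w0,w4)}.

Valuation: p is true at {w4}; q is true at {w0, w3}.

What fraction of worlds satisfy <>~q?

1/3

w0: successors {w4}; ~q there: w4:T. ✓
w3: no successors, so <>~q fails. ✗
w4: no successors, so <>~q fails. ✗
That's 1 of 3 worlds, so 1/3.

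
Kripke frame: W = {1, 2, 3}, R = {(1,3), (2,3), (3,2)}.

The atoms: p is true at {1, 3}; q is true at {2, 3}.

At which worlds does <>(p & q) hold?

{1, 2}

1: successors {3}; p & q there: 3:T. ✓
2: successors {3}; p & q there: 3:T. ✓
3: successors {2}; p & q there: 2:F. ✗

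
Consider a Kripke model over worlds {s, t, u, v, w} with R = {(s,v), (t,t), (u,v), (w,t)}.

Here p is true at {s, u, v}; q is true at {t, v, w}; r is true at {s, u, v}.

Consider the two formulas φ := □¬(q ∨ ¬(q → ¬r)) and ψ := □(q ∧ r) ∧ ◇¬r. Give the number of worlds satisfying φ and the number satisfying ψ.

For □¬(q ∨ ¬(q → ¬r)):
s: successors {v}; ¬(q ∨ ¬(q → ¬r)) there: v:F. ✗
t: successors {t}; ¬(q ∨ ¬(q → ¬r)) there: t:F. ✗
u: successors {v}; ¬(q ∨ ¬(q → ¬r)) there: v:F. ✗
v: no successors, so □¬(q ∨ ¬(q → ¬r)) holds vacuously. ✓
w: successors {t}; ¬(q ∨ ¬(q → ¬r)) there: t:F. ✗
— 1 world.
For □(q ∧ r) ∧ ◇¬r:
s: □(q ∧ r) is T, ◇¬r is F. ✗
t: □(q ∧ r) is F, ◇¬r is T. ✗
u: □(q ∧ r) is T, ◇¬r is F. ✗
v: □(q ∧ r) is T, ◇¬r is F. ✗
w: □(q ∧ r) is F, ◇¬r is T. ✗
— 0 worlds.

1 and 0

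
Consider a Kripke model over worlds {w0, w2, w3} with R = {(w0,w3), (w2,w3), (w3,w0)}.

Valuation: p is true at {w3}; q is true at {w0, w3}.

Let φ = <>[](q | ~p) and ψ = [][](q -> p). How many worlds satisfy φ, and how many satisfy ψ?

For <>[](q | ~p):
w0: successors {w3}; [](q | ~p) there: w3:T. ✓
w2: successors {w3}; [](q | ~p) there: w3:T. ✓
w3: successors {w0}; [](q | ~p) there: w0:T. ✓
— 3 worlds.
For [][](q -> p):
w0: successors {w3}; [](q -> p) there: w3:F. ✗
w2: successors {w3}; [](q -> p) there: w3:F. ✗
w3: successors {w0}; [](q -> p) there: w0:T. ✓
— 1 world.

3 and 1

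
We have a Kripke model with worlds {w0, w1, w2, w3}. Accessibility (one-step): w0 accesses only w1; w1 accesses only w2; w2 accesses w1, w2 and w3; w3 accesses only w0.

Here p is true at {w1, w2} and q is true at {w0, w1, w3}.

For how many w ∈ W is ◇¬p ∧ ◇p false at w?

3

w0: ◇¬p is F, ◇p is T. ✗
w1: ◇¬p is F, ◇p is T. ✗
w2: ◇¬p is T, ◇p is T. ✓
w3: ◇¬p is T, ◇p is F. ✗
Satisfying worlds: {w2}.
So ◇¬p ∧ ◇p fails at the other 3 worlds.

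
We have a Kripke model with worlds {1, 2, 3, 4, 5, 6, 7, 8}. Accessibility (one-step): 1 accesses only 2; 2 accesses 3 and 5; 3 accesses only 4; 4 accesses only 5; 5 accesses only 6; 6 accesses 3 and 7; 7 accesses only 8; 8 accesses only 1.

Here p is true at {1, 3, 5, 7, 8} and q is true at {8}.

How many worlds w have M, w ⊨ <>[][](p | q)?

1: successors {2}; [][](p | q) there: 2:F. ✗
2: successors {3, 5}; [][](p | q) there: 3:T, 5:T. ✓
3: successors {4}; [][](p | q) there: 4:F. ✗
4: successors {5}; [][](p | q) there: 5:T. ✓
5: successors {6}; [][](p | q) there: 6:F. ✗
6: successors {3, 7}; [][](p | q) there: 3:T, 7:T. ✓
7: successors {8}; [][](p | q) there: 8:F. ✗
8: successors {1}; [][](p | q) there: 1:T. ✓
Satisfying worlds: {2, 4, 6, 8}.

4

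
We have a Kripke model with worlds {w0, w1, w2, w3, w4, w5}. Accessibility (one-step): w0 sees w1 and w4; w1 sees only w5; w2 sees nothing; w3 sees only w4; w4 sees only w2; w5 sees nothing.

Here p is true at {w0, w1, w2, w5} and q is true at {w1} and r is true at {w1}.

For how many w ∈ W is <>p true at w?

3

w0: successors {w1, w4}; p there: w1:T, w4:F. ✓
w1: successors {w5}; p there: w5:T. ✓
w2: no successors, so <>p fails. ✗
w3: successors {w4}; p there: w4:F. ✗
w4: successors {w2}; p there: w2:T. ✓
w5: no successors, so <>p fails. ✗
Satisfying worlds: {w0, w1, w4}.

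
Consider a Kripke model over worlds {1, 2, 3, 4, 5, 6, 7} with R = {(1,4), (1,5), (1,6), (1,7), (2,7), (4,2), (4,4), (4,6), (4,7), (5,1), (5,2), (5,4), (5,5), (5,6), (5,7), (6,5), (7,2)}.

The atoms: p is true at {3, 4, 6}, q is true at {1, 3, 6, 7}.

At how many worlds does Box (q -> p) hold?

3

1: successors {4, 5, 6, 7}; q -> p there: 4:T, 5:T, 6:T, 7:F. ✗
2: successors {7}; q -> p there: 7:F. ✗
3: no successors, so Box (q -> p) holds vacuously. ✓
4: successors {2, 4, 6, 7}; q -> p there: 2:T, 4:T, 6:T, 7:F. ✗
5: successors {1, 2, 4, 5, 6, 7}; q -> p there: 1:F, 2:T, 4:T, 5:T, 6:T, 7:F. ✗
6: successors {5}; q -> p there: 5:T. ✓
7: successors {2}; q -> p there: 2:T. ✓
Satisfying worlds: {3, 6, 7}.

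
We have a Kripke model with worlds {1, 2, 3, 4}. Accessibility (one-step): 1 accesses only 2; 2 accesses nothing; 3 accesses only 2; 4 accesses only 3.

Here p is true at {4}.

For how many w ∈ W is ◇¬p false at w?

1: successors {2}; ¬p there: 2:T. ✓
2: no successors, so ◇¬p fails. ✗
3: successors {2}; ¬p there: 2:T. ✓
4: successors {3}; ¬p there: 3:T. ✓
Satisfying worlds: {1, 3, 4}.
So ◇¬p fails at the other 1 world.

1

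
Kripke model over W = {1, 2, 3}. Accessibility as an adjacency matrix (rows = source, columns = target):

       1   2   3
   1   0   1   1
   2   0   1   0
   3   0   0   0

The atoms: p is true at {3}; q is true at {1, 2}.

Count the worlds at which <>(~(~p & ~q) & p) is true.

1: successors {2, 3}; ~(~p & ~q) & p there: 2:F, 3:T. ✓
2: successors {2}; ~(~p & ~q) & p there: 2:F. ✗
3: no successors, so <>(~(~p & ~q) & p) fails. ✗
Satisfying worlds: {1}.

1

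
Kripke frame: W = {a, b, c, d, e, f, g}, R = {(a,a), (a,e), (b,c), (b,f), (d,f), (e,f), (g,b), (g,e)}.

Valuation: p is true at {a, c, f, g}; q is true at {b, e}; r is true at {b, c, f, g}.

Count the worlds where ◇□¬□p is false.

4

a: successors {a, e}; □¬□p there: a:F, e:F. ✗
b: successors {c, f}; □¬□p there: c:T, f:T. ✓
c: no successors, so ◇□¬□p fails. ✗
d: successors {f}; □¬□p there: f:T. ✓
e: successors {f}; □¬□p there: f:T. ✓
f: no successors, so ◇□¬□p fails. ✗
g: successors {b, e}; □¬□p there: b:F, e:F. ✗
Satisfying worlds: {b, d, e}.
So ◇□¬□p fails at the other 4 worlds.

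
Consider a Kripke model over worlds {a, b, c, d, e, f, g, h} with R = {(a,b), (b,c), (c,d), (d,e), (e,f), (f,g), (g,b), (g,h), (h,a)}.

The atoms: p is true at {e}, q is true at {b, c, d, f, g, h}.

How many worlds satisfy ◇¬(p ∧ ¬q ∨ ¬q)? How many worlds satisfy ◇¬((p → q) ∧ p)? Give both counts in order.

For ◇¬(p ∧ ¬q ∨ ¬q):
a: successors {b}; ¬(p ∧ ¬q ∨ ¬q) there: b:T. ✓
b: successors {c}; ¬(p ∧ ¬q ∨ ¬q) there: c:T. ✓
c: successors {d}; ¬(p ∧ ¬q ∨ ¬q) there: d:T. ✓
d: successors {e}; ¬(p ∧ ¬q ∨ ¬q) there: e:F. ✗
e: successors {f}; ¬(p ∧ ¬q ∨ ¬q) there: f:T. ✓
f: successors {g}; ¬(p ∧ ¬q ∨ ¬q) there: g:T. ✓
g: successors {b, h}; ¬(p ∧ ¬q ∨ ¬q) there: b:T, h:T. ✓
h: successors {a}; ¬(p ∧ ¬q ∨ ¬q) there: a:F. ✗
— 6 worlds.
For ◇¬((p → q) ∧ p):
a: successors {b}; ¬((p → q) ∧ p) there: b:T. ✓
b: successors {c}; ¬((p → q) ∧ p) there: c:T. ✓
c: successors {d}; ¬((p → q) ∧ p) there: d:T. ✓
d: successors {e}; ¬((p → q) ∧ p) there: e:T. ✓
e: successors {f}; ¬((p → q) ∧ p) there: f:T. ✓
f: successors {g}; ¬((p → q) ∧ p) there: g:T. ✓
g: successors {b, h}; ¬((p → q) ∧ p) there: b:T, h:T. ✓
h: successors {a}; ¬((p → q) ∧ p) there: a:T. ✓
— 8 worlds.

6 and 8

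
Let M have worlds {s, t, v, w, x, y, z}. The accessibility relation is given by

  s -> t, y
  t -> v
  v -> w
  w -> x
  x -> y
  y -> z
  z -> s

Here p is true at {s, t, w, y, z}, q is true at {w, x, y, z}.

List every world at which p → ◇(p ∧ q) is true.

s: p is T, ◇(p ∧ q) is T. ✓
t: p is T, ◇(p ∧ q) is F. ✗
v: p is F, ◇(p ∧ q) is T. ✓
w: p is T, ◇(p ∧ q) is F. ✗
x: p is F, ◇(p ∧ q) is T. ✓
y: p is T, ◇(p ∧ q) is T. ✓
z: p is T, ◇(p ∧ q) is F. ✗

{s, v, x, y}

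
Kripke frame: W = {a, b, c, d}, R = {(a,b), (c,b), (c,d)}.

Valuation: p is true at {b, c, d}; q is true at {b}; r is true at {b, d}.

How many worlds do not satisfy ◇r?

2

a: successors {b}; r there: b:T. ✓
b: no successors, so ◇r fails. ✗
c: successors {b, d}; r there: b:T, d:T. ✓
d: no successors, so ◇r fails. ✗
Satisfying worlds: {a, c}.
So ◇r fails at the other 2 worlds.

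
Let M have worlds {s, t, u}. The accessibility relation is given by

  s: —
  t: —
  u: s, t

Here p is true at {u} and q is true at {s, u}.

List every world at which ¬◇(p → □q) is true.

s: ◇(p → □q) is F. ✓
t: ◇(p → □q) is F. ✓
u: ◇(p → □q) is T. ✗

{s, t}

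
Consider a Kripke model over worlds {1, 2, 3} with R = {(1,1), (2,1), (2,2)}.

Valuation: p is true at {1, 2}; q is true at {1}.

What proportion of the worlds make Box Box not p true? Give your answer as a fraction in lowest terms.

1: successors {1}; Box not p there: 1:F. ✗
2: successors {1, 2}; Box not p there: 1:F, 2:F. ✗
3: no successors, so Box Box not p holds vacuously. ✓
That's 1 of 3 worlds, so 1/3.

1/3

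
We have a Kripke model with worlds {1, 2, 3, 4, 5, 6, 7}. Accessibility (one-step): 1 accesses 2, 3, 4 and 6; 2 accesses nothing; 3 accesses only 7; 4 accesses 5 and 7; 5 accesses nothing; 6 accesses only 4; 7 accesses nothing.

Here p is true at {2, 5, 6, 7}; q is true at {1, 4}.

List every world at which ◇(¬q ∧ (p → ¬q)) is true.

1: successors {2, 3, 4, 6}; ¬q ∧ (p → ¬q) there: 2:T, 3:T, 4:F, 6:T. ✓
2: no successors, so ◇(¬q ∧ (p → ¬q)) fails. ✗
3: successors {7}; ¬q ∧ (p → ¬q) there: 7:T. ✓
4: successors {5, 7}; ¬q ∧ (p → ¬q) there: 5:T, 7:T. ✓
5: no successors, so ◇(¬q ∧ (p → ¬q)) fails. ✗
6: successors {4}; ¬q ∧ (p → ¬q) there: 4:F. ✗
7: no successors, so ◇(¬q ∧ (p → ¬q)) fails. ✗

{1, 3, 4}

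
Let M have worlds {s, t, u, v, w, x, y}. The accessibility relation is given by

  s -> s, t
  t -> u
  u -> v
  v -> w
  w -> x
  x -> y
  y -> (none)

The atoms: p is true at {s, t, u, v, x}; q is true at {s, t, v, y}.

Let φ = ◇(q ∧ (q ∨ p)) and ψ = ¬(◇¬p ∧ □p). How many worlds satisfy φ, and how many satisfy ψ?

For ◇(q ∧ (q ∨ p)):
s: successors {s, t}; q ∧ (q ∨ p) there: s:T, t:T. ✓
t: successors {u}; q ∧ (q ∨ p) there: u:F. ✗
u: successors {v}; q ∧ (q ∨ p) there: v:T. ✓
v: successors {w}; q ∧ (q ∨ p) there: w:F. ✗
w: successors {x}; q ∧ (q ∨ p) there: x:F. ✗
x: successors {y}; q ∧ (q ∨ p) there: y:T. ✓
y: no successors, so ◇(q ∧ (q ∨ p)) fails. ✗
— 3 worlds.
For ¬(◇¬p ∧ □p):
s: ◇¬p ∧ □p is F. ✓
t: ◇¬p ∧ □p is F. ✓
u: ◇¬p ∧ □p is F. ✓
v: ◇¬p ∧ □p is F. ✓
w: ◇¬p ∧ □p is F. ✓
x: ◇¬p ∧ □p is F. ✓
y: ◇¬p ∧ □p is F. ✓
— 7 worlds.

3 and 7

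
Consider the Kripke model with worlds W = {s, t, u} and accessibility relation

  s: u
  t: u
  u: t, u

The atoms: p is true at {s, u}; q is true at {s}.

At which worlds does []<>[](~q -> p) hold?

{s, t}

s: successors {u}; <>[](~q -> p) there: u:T. ✓
t: successors {u}; <>[](~q -> p) there: u:T. ✓
u: successors {t, u}; <>[](~q -> p) there: t:F, u:T. ✗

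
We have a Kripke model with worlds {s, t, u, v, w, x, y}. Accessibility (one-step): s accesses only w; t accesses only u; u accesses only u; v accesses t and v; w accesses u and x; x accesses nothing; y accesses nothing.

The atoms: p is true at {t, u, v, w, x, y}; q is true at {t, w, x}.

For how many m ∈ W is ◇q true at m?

3

s: successors {w}; q there: w:T. ✓
t: successors {u}; q there: u:F. ✗
u: successors {u}; q there: u:F. ✗
v: successors {t, v}; q there: t:T, v:F. ✓
w: successors {u, x}; q there: u:F, x:T. ✓
x: no successors, so ◇q fails. ✗
y: no successors, so ◇q fails. ✗
Satisfying worlds: {s, v, w}.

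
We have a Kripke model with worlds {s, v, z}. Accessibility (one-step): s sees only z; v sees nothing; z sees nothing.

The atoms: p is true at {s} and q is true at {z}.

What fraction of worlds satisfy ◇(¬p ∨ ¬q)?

s: successors {z}; ¬p ∨ ¬q there: z:T. ✓
v: no successors, so ◇(¬p ∨ ¬q) fails. ✗
z: no successors, so ◇(¬p ∨ ¬q) fails. ✗
That's 1 of 3 worlds, so 1/3.

1/3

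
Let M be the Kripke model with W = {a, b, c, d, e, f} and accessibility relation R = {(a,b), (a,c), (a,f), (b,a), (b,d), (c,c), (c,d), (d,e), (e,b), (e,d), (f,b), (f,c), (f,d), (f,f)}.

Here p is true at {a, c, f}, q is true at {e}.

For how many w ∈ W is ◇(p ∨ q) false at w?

1

a: successors {b, c, f}; p ∨ q there: b:F, c:T, f:T. ✓
b: successors {a, d}; p ∨ q there: a:T, d:F. ✓
c: successors {c, d}; p ∨ q there: c:T, d:F. ✓
d: successors {e}; p ∨ q there: e:T. ✓
e: successors {b, d}; p ∨ q there: b:F, d:F. ✗
f: successors {b, c, d, f}; p ∨ q there: b:F, c:T, d:F, f:T. ✓
Satisfying worlds: {a, b, c, d, f}.
So ◇(p ∨ q) fails at the other 1 world.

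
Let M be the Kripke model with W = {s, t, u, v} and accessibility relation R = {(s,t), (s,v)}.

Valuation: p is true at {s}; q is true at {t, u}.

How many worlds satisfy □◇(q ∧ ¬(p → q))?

s: successors {t, v}; ◇(q ∧ ¬(p → q)) there: t:F, v:F. ✗
t: no successors, so □◇(q ∧ ¬(p → q)) holds vacuously. ✓
u: no successors, so □◇(q ∧ ¬(p → q)) holds vacuously. ✓
v: no successors, so □◇(q ∧ ¬(p → q)) holds vacuously. ✓
Satisfying worlds: {t, u, v}.

3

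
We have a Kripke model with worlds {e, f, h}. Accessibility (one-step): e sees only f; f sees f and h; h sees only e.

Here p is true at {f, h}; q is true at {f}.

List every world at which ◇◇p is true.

{e, f, h}

e: successors {f}; ◇p there: f:T. ✓
f: successors {f, h}; ◇p there: f:T, h:F. ✓
h: successors {e}; ◇p there: e:T. ✓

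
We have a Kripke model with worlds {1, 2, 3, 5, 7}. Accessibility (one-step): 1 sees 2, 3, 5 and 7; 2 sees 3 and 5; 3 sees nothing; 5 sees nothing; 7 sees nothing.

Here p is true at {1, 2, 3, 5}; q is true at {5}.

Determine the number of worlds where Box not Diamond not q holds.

4

1: successors {2, 3, 5, 7}; not Diamond not q there: 2:F, 3:T, 5:T, 7:T. ✗
2: successors {3, 5}; not Diamond not q there: 3:T, 5:T. ✓
3: no successors, so Box not Diamond not q holds vacuously. ✓
5: no successors, so Box not Diamond not q holds vacuously. ✓
7: no successors, so Box not Diamond not q holds vacuously. ✓
Satisfying worlds: {2, 3, 5, 7}.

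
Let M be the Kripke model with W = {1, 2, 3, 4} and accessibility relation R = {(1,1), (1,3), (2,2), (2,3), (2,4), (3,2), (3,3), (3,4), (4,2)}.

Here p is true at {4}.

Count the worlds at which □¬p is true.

1: successors {1, 3}; ¬p there: 1:T, 3:T. ✓
2: successors {2, 3, 4}; ¬p there: 2:T, 3:T, 4:F. ✗
3: successors {2, 3, 4}; ¬p there: 2:T, 3:T, 4:F. ✗
4: successors {2}; ¬p there: 2:T. ✓
Satisfying worlds: {1, 4}.

2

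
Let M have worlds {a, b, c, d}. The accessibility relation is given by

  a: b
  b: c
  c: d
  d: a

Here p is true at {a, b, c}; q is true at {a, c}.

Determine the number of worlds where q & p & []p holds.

a: q & p is T, []p is T. ✓
b: q & p is F, []p is T. ✗
c: q & p is T, []p is F. ✗
d: q & p is F, []p is T. ✗
Satisfying worlds: {a}.

1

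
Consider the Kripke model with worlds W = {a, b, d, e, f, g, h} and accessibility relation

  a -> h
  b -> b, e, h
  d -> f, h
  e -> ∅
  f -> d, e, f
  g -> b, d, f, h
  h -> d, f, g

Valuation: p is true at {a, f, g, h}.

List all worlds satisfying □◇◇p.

{a, d, e, g, h}

a: successors {h}; ◇◇p there: h:T. ✓
b: successors {b, e, h}; ◇◇p there: b:T, e:F, h:T. ✗
d: successors {f, h}; ◇◇p there: f:T, h:T. ✓
e: no successors, so □◇◇p holds vacuously. ✓
f: successors {d, e, f}; ◇◇p there: d:T, e:F, f:T. ✗
g: successors {b, d, f, h}; ◇◇p there: b:T, d:T, f:T, h:T. ✓
h: successors {d, f, g}; ◇◇p there: d:T, f:T, g:T. ✓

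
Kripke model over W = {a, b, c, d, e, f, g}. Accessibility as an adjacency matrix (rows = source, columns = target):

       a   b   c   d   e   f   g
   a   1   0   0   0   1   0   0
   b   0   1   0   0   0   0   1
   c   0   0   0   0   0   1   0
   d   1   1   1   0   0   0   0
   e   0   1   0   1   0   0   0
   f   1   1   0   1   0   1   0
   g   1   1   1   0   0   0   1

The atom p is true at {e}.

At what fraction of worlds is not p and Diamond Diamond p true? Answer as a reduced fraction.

a: not p is T, Diamond Diamond p is T. ✓
b: not p is T, Diamond Diamond p is F. ✗
c: not p is T, Diamond Diamond p is F. ✗
d: not p is T, Diamond Diamond p is T. ✓
e: not p is F, Diamond Diamond p is F. ✗
f: not p is T, Diamond Diamond p is T. ✓
g: not p is T, Diamond Diamond p is T. ✓
That's 4 of 7 worlds, so 4/7.

4/7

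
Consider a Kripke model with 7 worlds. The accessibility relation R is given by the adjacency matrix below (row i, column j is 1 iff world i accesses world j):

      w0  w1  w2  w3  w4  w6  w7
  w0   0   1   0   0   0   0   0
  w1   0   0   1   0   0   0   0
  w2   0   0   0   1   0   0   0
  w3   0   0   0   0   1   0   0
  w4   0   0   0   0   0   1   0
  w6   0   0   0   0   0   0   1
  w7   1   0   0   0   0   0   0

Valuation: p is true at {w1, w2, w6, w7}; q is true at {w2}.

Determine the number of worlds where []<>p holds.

w0: successors {w1}; <>p there: w1:T. ✓
w1: successors {w2}; <>p there: w2:F. ✗
w2: successors {w3}; <>p there: w3:F. ✗
w3: successors {w4}; <>p there: w4:T. ✓
w4: successors {w6}; <>p there: w6:T. ✓
w6: successors {w7}; <>p there: w7:F. ✗
w7: successors {w0}; <>p there: w0:T. ✓
Satisfying worlds: {w0, w3, w4, w7}.

4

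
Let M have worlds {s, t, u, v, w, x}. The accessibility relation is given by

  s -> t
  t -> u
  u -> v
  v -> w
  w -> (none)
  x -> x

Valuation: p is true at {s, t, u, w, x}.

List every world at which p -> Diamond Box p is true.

s: p is T, Diamond Box p is T. ✓
t: p is T, Diamond Box p is F. ✗
u: p is T, Diamond Box p is T. ✓
v: p is F, Diamond Box p is T. ✓
w: p is T, Diamond Box p is F. ✗
x: p is T, Diamond Box p is T. ✓

{s, u, v, x}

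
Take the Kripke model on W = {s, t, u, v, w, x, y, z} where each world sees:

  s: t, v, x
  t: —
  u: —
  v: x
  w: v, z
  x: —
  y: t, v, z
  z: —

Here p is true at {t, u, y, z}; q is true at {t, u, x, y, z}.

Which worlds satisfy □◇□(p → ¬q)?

{t, u, x, z}

s: successors {t, v, x}; ◇□(p → ¬q) there: t:F, v:T, x:F. ✗
t: no successors, so □◇□(p → ¬q) holds vacuously. ✓
u: no successors, so □◇□(p → ¬q) holds vacuously. ✓
v: successors {x}; ◇□(p → ¬q) there: x:F. ✗
w: successors {v, z}; ◇□(p → ¬q) there: v:T, z:F. ✗
x: no successors, so □◇□(p → ¬q) holds vacuously. ✓
y: successors {t, v, z}; ◇□(p → ¬q) there: t:F, v:T, z:F. ✗
z: no successors, so □◇□(p → ¬q) holds vacuously. ✓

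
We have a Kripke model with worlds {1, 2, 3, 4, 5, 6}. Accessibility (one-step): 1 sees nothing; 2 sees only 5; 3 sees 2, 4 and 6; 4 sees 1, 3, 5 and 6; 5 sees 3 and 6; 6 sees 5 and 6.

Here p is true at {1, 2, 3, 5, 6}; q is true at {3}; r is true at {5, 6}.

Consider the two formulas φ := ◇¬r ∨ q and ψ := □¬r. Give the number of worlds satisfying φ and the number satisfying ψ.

3 and 1

For ◇¬r ∨ q:
1: ◇¬r is F, q is F. ✗
2: ◇¬r is F, q is F. ✗
3: ◇¬r is T, q is T. ✓
4: ◇¬r is T, q is F. ✓
5: ◇¬r is T, q is F. ✓
6: ◇¬r is F, q is F. ✗
— 3 worlds.
For □¬r:
1: no successors, so □¬r holds vacuously. ✓
2: successors {5}; ¬r there: 5:F. ✗
3: successors {2, 4, 6}; ¬r there: 2:T, 4:T, 6:F. ✗
4: successors {1, 3, 5, 6}; ¬r there: 1:T, 3:T, 5:F, 6:F. ✗
5: successors {3, 6}; ¬r there: 3:T, 6:F. ✗
6: successors {5, 6}; ¬r there: 5:F, 6:F. ✗
— 1 world.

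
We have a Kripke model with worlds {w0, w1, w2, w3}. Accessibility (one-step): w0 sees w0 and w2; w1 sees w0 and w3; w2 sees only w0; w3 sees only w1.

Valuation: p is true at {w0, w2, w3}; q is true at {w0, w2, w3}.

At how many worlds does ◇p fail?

w0: successors {w0, w2}; p there: w0:T, w2:T. ✓
w1: successors {w0, w3}; p there: w0:T, w3:T. ✓
w2: successors {w0}; p there: w0:T. ✓
w3: successors {w1}; p there: w1:F. ✗
Satisfying worlds: {w0, w1, w2}.
So ◇p fails at the other 1 world.

1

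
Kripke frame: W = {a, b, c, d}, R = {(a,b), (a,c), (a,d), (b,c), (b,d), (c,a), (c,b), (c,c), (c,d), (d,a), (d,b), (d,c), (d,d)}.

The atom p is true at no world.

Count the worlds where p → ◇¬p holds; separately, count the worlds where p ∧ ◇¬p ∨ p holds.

For p → ◇¬p:
a: p is F, ◇¬p is T. ✓
b: p is F, ◇¬p is T. ✓
c: p is F, ◇¬p is T. ✓
d: p is F, ◇¬p is T. ✓
— 4 worlds.
For p ∧ ◇¬p ∨ p:
a: p ∧ ◇¬p is F, p is F. ✗
b: p ∧ ◇¬p is F, p is F. ✗
c: p ∧ ◇¬p is F, p is F. ✗
d: p ∧ ◇¬p is F, p is F. ✗
— 0 worlds.

4 and 0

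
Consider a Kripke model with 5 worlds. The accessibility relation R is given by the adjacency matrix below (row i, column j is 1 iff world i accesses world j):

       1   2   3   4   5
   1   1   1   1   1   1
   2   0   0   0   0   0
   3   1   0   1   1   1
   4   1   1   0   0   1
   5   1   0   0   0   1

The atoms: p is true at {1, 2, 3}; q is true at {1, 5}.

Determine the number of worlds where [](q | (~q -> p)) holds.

1: successors {1, 2, 3, 4, 5}; q | (~q -> p) there: 1:T, 2:T, 3:T, 4:F, 5:T. ✗
2: no successors, so [](q | (~q -> p)) holds vacuously. ✓
3: successors {1, 3, 4, 5}; q | (~q -> p) there: 1:T, 3:T, 4:F, 5:T. ✗
4: successors {1, 2, 5}; q | (~q -> p) there: 1:T, 2:T, 5:T. ✓
5: successors {1, 5}; q | (~q -> p) there: 1:T, 5:T. ✓
Satisfying worlds: {2, 4, 5}.

3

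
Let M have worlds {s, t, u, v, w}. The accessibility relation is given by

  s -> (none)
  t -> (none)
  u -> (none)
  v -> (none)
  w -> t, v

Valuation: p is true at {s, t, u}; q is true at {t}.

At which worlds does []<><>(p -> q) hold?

s: no successors, so []<><>(p -> q) holds vacuously. ✓
t: no successors, so []<><>(p -> q) holds vacuously. ✓
u: no successors, so []<><>(p -> q) holds vacuously. ✓
v: no successors, so []<><>(p -> q) holds vacuously. ✓
w: successors {t, v}; <><>(p -> q) there: t:F, v:F. ✗

{s, t, u, v}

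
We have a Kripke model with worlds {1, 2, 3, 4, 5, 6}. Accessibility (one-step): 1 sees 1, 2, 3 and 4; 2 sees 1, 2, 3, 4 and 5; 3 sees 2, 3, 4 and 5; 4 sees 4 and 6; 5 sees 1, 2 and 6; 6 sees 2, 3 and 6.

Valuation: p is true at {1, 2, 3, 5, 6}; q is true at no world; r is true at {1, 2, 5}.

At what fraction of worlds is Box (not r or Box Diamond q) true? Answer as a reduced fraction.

1: successors {1, 2, 3, 4}; not r or Box Diamond q there: 1:F, 2:F, 3:T, 4:T. ✗
2: successors {1, 2, 3, 4, 5}; not r or Box Diamond q there: 1:F, 2:F, 3:T, 4:T, 5:F. ✗
3: successors {2, 3, 4, 5}; not r or Box Diamond q there: 2:F, 3:T, 4:T, 5:F. ✗
4: successors {4, 6}; not r or Box Diamond q there: 4:T, 6:T. ✓
5: successors {1, 2, 6}; not r or Box Diamond q there: 1:F, 2:F, 6:T. ✗
6: successors {2, 3, 6}; not r or Box Diamond q there: 2:F, 3:T, 6:T. ✗
That's 1 of 6 worlds, so 1/6.

1/6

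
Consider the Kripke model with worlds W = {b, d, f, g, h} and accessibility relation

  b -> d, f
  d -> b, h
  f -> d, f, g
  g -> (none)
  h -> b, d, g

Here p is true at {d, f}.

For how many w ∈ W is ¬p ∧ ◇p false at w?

3

b: ¬p is T, ◇p is T. ✓
d: ¬p is F, ◇p is F. ✗
f: ¬p is F, ◇p is T. ✗
g: ¬p is T, ◇p is F. ✗
h: ¬p is T, ◇p is T. ✓
Satisfying worlds: {b, h}.
So ¬p ∧ ◇p fails at the other 3 worlds.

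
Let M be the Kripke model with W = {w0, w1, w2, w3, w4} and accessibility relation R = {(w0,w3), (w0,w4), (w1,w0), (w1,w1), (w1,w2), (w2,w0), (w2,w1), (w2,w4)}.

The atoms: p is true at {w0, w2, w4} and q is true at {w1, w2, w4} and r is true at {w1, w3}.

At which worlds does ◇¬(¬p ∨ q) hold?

w0: successors {w3, w4}; ¬(¬p ∨ q) there: w3:F, w4:F. ✗
w1: successors {w0, w1, w2}; ¬(¬p ∨ q) there: w0:T, w1:F, w2:F. ✓
w2: successors {w0, w1, w4}; ¬(¬p ∨ q) there: w0:T, w1:F, w4:F. ✓
w3: no successors, so ◇¬(¬p ∨ q) fails. ✗
w4: no successors, so ◇¬(¬p ∨ q) fails. ✗

{w1, w2}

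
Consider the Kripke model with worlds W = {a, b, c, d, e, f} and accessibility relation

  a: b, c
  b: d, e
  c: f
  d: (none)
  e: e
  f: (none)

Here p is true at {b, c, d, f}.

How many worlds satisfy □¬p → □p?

5

a: □¬p is F, □p is T. ✓
b: □¬p is F, □p is F. ✓
c: □¬p is F, □p is T. ✓
d: □¬p is T, □p is T. ✓
e: □¬p is T, □p is F. ✗
f: □¬p is T, □p is T. ✓
Satisfying worlds: {a, b, c, d, f}.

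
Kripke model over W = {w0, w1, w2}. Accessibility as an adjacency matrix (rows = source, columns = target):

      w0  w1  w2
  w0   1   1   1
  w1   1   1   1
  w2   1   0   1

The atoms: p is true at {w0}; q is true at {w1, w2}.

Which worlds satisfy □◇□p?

∅

w0: successors {w0, w1, w2}; ◇□p there: w0:F, w1:F, w2:F. ✗
w1: successors {w0, w1, w2}; ◇□p there: w0:F, w1:F, w2:F. ✗
w2: successors {w0, w2}; ◇□p there: w0:F, w2:F. ✗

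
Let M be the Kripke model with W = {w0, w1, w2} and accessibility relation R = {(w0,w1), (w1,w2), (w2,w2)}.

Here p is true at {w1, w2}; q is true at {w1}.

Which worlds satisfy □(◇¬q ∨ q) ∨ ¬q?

{w0, w1, w2}

w0: □(◇¬q ∨ q) is T, ¬q is T. ✓
w1: □(◇¬q ∨ q) is T, ¬q is F. ✓
w2: □(◇¬q ∨ q) is T, ¬q is T. ✓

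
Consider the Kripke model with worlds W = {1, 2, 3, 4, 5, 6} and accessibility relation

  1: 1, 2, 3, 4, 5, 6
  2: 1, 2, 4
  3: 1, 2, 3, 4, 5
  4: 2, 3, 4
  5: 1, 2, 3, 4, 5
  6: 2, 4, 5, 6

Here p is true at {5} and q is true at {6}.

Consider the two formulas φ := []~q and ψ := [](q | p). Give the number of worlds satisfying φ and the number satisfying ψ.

For []~q:
1: successors {1, 2, 3, 4, 5, 6}; ~q there: 1:T, 2:T, 3:T, 4:T, 5:T, 6:F. ✗
2: successors {1, 2, 4}; ~q there: 1:T, 2:T, 4:T. ✓
3: successors {1, 2, 3, 4, 5}; ~q there: 1:T, 2:T, 3:T, 4:T, 5:T. ✓
4: successors {2, 3, 4}; ~q there: 2:T, 3:T, 4:T. ✓
5: successors {1, 2, 3, 4, 5}; ~q there: 1:T, 2:T, 3:T, 4:T, 5:T. ✓
6: successors {2, 4, 5, 6}; ~q there: 2:T, 4:T, 5:T, 6:F. ✗
— 4 worlds.
For [](q | p):
1: successors {1, 2, 3, 4, 5, 6}; q | p there: 1:F, 2:F, 3:F, 4:F, 5:T, 6:T. ✗
2: successors {1, 2, 4}; q | p there: 1:F, 2:F, 4:F. ✗
3: successors {1, 2, 3, 4, 5}; q | p there: 1:F, 2:F, 3:F, 4:F, 5:T. ✗
4: successors {2, 3, 4}; q | p there: 2:F, 3:F, 4:F. ✗
5: successors {1, 2, 3, 4, 5}; q | p there: 1:F, 2:F, 3:F, 4:F, 5:T. ✗
6: successors {2, 4, 5, 6}; q | p there: 2:F, 4:F, 5:T, 6:T. ✗
— 0 worlds.

4 and 0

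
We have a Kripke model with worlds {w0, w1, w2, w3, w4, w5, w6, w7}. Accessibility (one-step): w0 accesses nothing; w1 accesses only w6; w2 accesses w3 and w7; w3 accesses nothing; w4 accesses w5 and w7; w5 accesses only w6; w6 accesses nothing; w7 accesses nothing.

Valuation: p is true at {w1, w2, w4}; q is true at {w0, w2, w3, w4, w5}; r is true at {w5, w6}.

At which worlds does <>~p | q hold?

w0: <>~p is F, q is T. ✓
w1: <>~p is T, q is F. ✓
w2: <>~p is T, q is T. ✓
w3: <>~p is F, q is T. ✓
w4: <>~p is T, q is T. ✓
w5: <>~p is T, q is T. ✓
w6: <>~p is F, q is F. ✗
w7: <>~p is F, q is F. ✗

{w0, w1, w2, w3, w4, w5}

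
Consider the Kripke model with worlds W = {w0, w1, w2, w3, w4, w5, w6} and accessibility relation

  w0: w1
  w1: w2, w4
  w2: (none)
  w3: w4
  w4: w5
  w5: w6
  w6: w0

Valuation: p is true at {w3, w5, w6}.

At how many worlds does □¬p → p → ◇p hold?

w0: □¬p is T, p → ◇p is T. ✓
w1: □¬p is T, p → ◇p is T. ✓
w2: □¬p is T, p → ◇p is T. ✓
w3: □¬p is T, p → ◇p is F. ✗
w4: □¬p is F, p → ◇p is T. ✓
w5: □¬p is F, p → ◇p is T. ✓
w6: □¬p is T, p → ◇p is F. ✗
Satisfying worlds: {w0, w1, w2, w4, w5}.

5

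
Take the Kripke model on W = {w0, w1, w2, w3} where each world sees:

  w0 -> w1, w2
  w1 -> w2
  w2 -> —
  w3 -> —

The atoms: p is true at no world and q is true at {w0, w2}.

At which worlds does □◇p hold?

w0: successors {w1, w2}; ◇p there: w1:F, w2:F. ✗
w1: successors {w2}; ◇p there: w2:F. ✗
w2: no successors, so □◇p holds vacuously. ✓
w3: no successors, so □◇p holds vacuously. ✓

{w2, w3}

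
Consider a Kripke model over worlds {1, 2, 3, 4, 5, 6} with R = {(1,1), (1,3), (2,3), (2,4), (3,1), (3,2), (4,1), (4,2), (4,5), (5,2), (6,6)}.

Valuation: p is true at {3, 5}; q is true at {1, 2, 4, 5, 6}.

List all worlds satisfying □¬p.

{3, 5, 6}

1: successors {1, 3}; ¬p there: 1:T, 3:F. ✗
2: successors {3, 4}; ¬p there: 3:F, 4:T. ✗
3: successors {1, 2}; ¬p there: 1:T, 2:T. ✓
4: successors {1, 2, 5}; ¬p there: 1:T, 2:T, 5:F. ✗
5: successors {2}; ¬p there: 2:T. ✓
6: successors {6}; ¬p there: 6:T. ✓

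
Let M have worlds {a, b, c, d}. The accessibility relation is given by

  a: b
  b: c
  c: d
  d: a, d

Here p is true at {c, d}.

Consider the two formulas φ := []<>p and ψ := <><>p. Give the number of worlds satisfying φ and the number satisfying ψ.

For []<>p:
a: successors {b}; <>p there: b:T. ✓
b: successors {c}; <>p there: c:T. ✓
c: successors {d}; <>p there: d:T. ✓
d: successors {a, d}; <>p there: a:F, d:T. ✗
— 3 worlds.
For <><>p:
a: successors {b}; <>p there: b:T. ✓
b: successors {c}; <>p there: c:T. ✓
c: successors {d}; <>p there: d:T. ✓
d: successors {a, d}; <>p there: a:F, d:T. ✓
— 4 worlds.

3 and 4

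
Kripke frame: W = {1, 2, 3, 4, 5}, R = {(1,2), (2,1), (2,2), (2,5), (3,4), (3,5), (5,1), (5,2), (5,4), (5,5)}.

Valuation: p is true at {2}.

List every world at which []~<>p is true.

{4}

1: successors {2}; ~<>p there: 2:F. ✗
2: successors {1, 2, 5}; ~<>p there: 1:F, 2:F, 5:F. ✗
3: successors {4, 5}; ~<>p there: 4:T, 5:F. ✗
4: no successors, so []~<>p holds vacuously. ✓
5: successors {1, 2, 4, 5}; ~<>p there: 1:F, 2:F, 4:T, 5:F. ✗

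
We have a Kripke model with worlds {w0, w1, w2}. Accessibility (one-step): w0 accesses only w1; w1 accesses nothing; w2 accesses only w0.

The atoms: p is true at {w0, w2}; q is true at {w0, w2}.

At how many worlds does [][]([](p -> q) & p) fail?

1

w0: successors {w1}; []([](p -> q) & p) there: w1:T. ✓
w1: no successors, so [][]([](p -> q) & p) holds vacuously. ✓
w2: successors {w0}; []([](p -> q) & p) there: w0:F. ✗
Satisfying worlds: {w0, w1}.
So [][]([](p -> q) & p) fails at the other 1 world.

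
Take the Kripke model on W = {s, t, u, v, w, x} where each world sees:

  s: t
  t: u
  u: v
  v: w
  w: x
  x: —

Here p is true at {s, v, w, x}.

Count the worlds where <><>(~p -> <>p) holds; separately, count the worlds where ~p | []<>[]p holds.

For <><>(~p -> <>p):
s: successors {t}; <>(~p -> <>p) there: t:T. ✓
t: successors {u}; <>(~p -> <>p) there: u:T. ✓
u: successors {v}; <>(~p -> <>p) there: v:T. ✓
v: successors {w}; <>(~p -> <>p) there: w:T. ✓
w: successors {x}; <>(~p -> <>p) there: x:F. ✗
x: no successors, so <><>(~p -> <>p) fails. ✗
— 4 worlds.
For ~p | []<>[]p:
s: ~p is F, []<>[]p is T. ✓
t: ~p is T, []<>[]p is T. ✓
u: ~p is T, []<>[]p is T. ✓
v: ~p is F, []<>[]p is T. ✓
w: ~p is F, []<>[]p is F. ✗
x: ~p is F, []<>[]p is T. ✓
— 5 worlds.

4 and 5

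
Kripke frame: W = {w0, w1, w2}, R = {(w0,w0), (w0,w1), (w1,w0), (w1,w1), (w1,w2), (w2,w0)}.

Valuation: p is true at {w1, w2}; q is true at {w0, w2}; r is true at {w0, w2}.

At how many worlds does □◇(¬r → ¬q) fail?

0

w0: successors {w0, w1}; ◇(¬r → ¬q) there: w0:T, w1:T. ✓
w1: successors {w0, w1, w2}; ◇(¬r → ¬q) there: w0:T, w1:T, w2:T. ✓
w2: successors {w0}; ◇(¬r → ¬q) there: w0:T. ✓
Satisfying worlds: {w0, w1, w2}.
So □◇(¬r → ¬q) fails at the other 0 worlds.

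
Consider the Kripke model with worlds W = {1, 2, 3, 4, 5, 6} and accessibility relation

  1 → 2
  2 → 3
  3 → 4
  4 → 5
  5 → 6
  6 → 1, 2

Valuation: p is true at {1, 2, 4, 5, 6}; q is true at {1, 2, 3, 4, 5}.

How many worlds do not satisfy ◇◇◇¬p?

4

1: successors {2}; ◇◇¬p there: 2:F. ✗
2: successors {3}; ◇◇¬p there: 3:F. ✗
3: successors {4}; ◇◇¬p there: 4:F. ✗
4: successors {5}; ◇◇¬p there: 5:F. ✗
5: successors {6}; ◇◇¬p there: 6:T. ✓
6: successors {1, 2}; ◇◇¬p there: 1:T, 2:F. ✓
Satisfying worlds: {5, 6}.
So ◇◇◇¬p fails at the other 4 worlds.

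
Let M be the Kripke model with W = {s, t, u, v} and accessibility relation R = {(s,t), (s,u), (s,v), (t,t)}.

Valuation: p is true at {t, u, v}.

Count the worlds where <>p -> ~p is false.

1

s: <>p is T, ~p is T. ✓
t: <>p is T, ~p is F. ✗
u: <>p is F, ~p is F. ✓
v: <>p is F, ~p is F. ✓
Satisfying worlds: {s, u, v}.
So <>p -> ~p fails at the other 1 world.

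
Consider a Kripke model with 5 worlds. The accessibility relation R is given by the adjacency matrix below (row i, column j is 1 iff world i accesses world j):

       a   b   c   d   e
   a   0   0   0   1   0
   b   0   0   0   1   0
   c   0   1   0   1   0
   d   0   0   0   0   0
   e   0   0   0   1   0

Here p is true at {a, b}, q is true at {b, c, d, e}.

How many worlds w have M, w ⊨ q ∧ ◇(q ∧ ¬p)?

3

a: q is F, ◇(q ∧ ¬p) is T. ✗
b: q is T, ◇(q ∧ ¬p) is T. ✓
c: q is T, ◇(q ∧ ¬p) is T. ✓
d: q is T, ◇(q ∧ ¬p) is F. ✗
e: q is T, ◇(q ∧ ¬p) is T. ✓
Satisfying worlds: {b, c, e}.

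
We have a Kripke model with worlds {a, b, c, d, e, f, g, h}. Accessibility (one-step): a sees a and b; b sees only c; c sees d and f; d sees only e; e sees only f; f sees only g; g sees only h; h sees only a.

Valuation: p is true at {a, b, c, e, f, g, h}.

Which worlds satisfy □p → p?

{a, b, c, e, f, g, h}

a: □p is T, p is T. ✓
b: □p is T, p is T. ✓
c: □p is F, p is T. ✓
d: □p is T, p is F. ✗
e: □p is T, p is T. ✓
f: □p is T, p is T. ✓
g: □p is T, p is T. ✓
h: □p is T, p is T. ✓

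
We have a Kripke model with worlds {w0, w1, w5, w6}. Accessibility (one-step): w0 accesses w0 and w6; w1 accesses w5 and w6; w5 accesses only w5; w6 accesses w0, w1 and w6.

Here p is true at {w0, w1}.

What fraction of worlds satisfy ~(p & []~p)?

3/4

w0: p & []~p is F. ✓
w1: p & []~p is T. ✗
w5: p & []~p is F. ✓
w6: p & []~p is F. ✓
That's 3 of 4 worlds, so 3/4.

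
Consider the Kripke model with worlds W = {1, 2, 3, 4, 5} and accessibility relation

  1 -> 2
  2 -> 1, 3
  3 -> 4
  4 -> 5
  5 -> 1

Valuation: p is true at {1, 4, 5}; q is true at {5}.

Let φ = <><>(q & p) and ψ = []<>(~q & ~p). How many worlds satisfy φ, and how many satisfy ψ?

For <><>(q & p):
1: successors {2}; <>(q & p) there: 2:F. ✗
2: successors {1, 3}; <>(q & p) there: 1:F, 3:F. ✗
3: successors {4}; <>(q & p) there: 4:T. ✓
4: successors {5}; <>(q & p) there: 5:F. ✗
5: successors {1}; <>(q & p) there: 1:F. ✗
— 1 world.
For []<>(~q & ~p):
1: successors {2}; <>(~q & ~p) there: 2:T. ✓
2: successors {1, 3}; <>(~q & ~p) there: 1:T, 3:F. ✗
3: successors {4}; <>(~q & ~p) there: 4:F. ✗
4: successors {5}; <>(~q & ~p) there: 5:F. ✗
5: successors {1}; <>(~q & ~p) there: 1:T. ✓
— 2 worlds.

1 and 2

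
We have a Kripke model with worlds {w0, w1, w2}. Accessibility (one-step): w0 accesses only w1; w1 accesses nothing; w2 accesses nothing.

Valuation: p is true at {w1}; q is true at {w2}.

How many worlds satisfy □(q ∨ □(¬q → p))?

3

w0: successors {w1}; q ∨ □(¬q → p) there: w1:T. ✓
w1: no successors, so □(q ∨ □(¬q → p)) holds vacuously. ✓
w2: no successors, so □(q ∨ □(¬q → p)) holds vacuously. ✓
Satisfying worlds: {w0, w1, w2}.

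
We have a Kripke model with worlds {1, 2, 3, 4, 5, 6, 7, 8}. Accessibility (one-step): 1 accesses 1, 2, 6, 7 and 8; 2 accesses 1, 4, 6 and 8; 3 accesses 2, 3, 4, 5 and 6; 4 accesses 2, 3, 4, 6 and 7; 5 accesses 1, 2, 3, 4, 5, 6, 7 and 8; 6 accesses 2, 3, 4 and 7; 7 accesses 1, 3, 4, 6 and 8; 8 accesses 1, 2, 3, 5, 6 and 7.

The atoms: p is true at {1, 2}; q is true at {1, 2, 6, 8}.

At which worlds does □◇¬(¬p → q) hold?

1: successors {1, 2, 6, 7, 8}; ◇¬(¬p → q) there: 1:T, 2:T, 6:T, 7:T, 8:T. ✓
2: successors {1, 4, 6, 8}; ◇¬(¬p → q) there: 1:T, 4:T, 6:T, 8:T. ✓
3: successors {2, 3, 4, 5, 6}; ◇¬(¬p → q) there: 2:T, 3:T, 4:T, 5:T, 6:T. ✓
4: successors {2, 3, 4, 6, 7}; ◇¬(¬p → q) there: 2:T, 3:T, 4:T, 6:T, 7:T. ✓
5: successors {1, 2, 3, 4, 5, 6, 7, 8}; ◇¬(¬p → q) there: 1:T, 2:T, 3:T, 4:T, 5:T, 6:T, 7:T, 8:T. ✓
6: successors {2, 3, 4, 7}; ◇¬(¬p → q) there: 2:T, 3:T, 4:T, 7:T. ✓
7: successors {1, 3, 4, 6, 8}; ◇¬(¬p → q) there: 1:T, 3:T, 4:T, 6:T, 8:T. ✓
8: successors {1, 2, 3, 5, 6, 7}; ◇¬(¬p → q) there: 1:T, 2:T, 3:T, 5:T, 6:T, 7:T. ✓

{1, 2, 3, 4, 5, 6, 7, 8}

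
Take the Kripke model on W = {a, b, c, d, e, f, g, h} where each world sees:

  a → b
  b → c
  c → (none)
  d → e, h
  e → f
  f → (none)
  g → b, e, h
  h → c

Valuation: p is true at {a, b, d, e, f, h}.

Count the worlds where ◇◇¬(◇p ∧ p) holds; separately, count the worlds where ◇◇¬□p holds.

For ◇◇¬(◇p ∧ p):
a: successors {b}; ◇¬(◇p ∧ p) there: b:T. ✓
b: successors {c}; ◇¬(◇p ∧ p) there: c:F. ✗
c: no successors, so ◇◇¬(◇p ∧ p) fails. ✗
d: successors {e, h}; ◇¬(◇p ∧ p) there: e:T, h:T. ✓
e: successors {f}; ◇¬(◇p ∧ p) there: f:F. ✗
f: no successors, so ◇◇¬(◇p ∧ p) fails. ✗
g: successors {b, e, h}; ◇¬(◇p ∧ p) there: b:T, e:T, h:T. ✓
h: successors {c}; ◇¬(◇p ∧ p) there: c:F. ✗
— 3 worlds.
For ◇◇¬□p:
a: successors {b}; ◇¬□p there: b:F. ✗
b: successors {c}; ◇¬□p there: c:F. ✗
c: no successors, so ◇◇¬□p fails. ✗
d: successors {e, h}; ◇¬□p there: e:F, h:F. ✗
e: successors {f}; ◇¬□p there: f:F. ✗
f: no successors, so ◇◇¬□p fails. ✗
g: successors {b, e, h}; ◇¬□p there: b:F, e:F, h:F. ✗
h: successors {c}; ◇¬□p there: c:F. ✗
— 0 worlds.

3 and 0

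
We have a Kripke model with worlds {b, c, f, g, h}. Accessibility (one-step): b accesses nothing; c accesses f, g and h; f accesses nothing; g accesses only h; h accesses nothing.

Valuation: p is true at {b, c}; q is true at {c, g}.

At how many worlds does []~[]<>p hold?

b: no successors, so []~[]<>p holds vacuously. ✓
c: successors {f, g, h}; ~[]<>p there: f:F, g:T, h:F. ✗
f: no successors, so []~[]<>p holds vacuously. ✓
g: successors {h}; ~[]<>p there: h:F. ✗
h: no successors, so []~[]<>p holds vacuously. ✓
Satisfying worlds: {b, f, h}.

3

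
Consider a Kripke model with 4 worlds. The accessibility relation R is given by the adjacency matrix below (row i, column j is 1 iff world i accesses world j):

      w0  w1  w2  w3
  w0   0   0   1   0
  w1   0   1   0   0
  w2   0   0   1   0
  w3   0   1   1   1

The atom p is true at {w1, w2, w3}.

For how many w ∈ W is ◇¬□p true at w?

0

w0: successors {w2}; ¬□p there: w2:F. ✗
w1: successors {w1}; ¬□p there: w1:F. ✗
w2: successors {w2}; ¬□p there: w2:F. ✗
w3: successors {w1, w2, w3}; ¬□p there: w1:F, w2:F, w3:F. ✗
Satisfying worlds: ∅.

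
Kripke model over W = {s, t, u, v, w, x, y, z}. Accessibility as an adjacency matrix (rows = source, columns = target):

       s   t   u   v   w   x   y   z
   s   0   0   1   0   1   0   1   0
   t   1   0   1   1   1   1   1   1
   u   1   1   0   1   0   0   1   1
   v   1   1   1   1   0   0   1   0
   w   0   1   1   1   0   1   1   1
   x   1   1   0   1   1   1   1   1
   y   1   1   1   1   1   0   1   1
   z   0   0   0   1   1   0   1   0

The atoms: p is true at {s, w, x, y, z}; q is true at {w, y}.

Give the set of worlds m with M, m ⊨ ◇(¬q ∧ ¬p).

{s, t, u, v, w, x, y, z}

s: successors {u, w, y}; ¬q ∧ ¬p there: u:T, w:F, y:F. ✓
t: successors {s, u, v, w, x, y, z}; ¬q ∧ ¬p there: s:F, u:T, v:T, w:F, x:F, y:F, z:F. ✓
u: successors {s, t, v, y, z}; ¬q ∧ ¬p there: s:F, t:T, v:T, y:F, z:F. ✓
v: successors {s, t, u, v, y}; ¬q ∧ ¬p there: s:F, t:T, u:T, v:T, y:F. ✓
w: successors {t, u, v, x, y, z}; ¬q ∧ ¬p there: t:T, u:T, v:T, x:F, y:F, z:F. ✓
x: successors {s, t, v, w, x, y, z}; ¬q ∧ ¬p there: s:F, t:T, v:T, w:F, x:F, y:F, z:F. ✓
y: successors {s, t, u, v, w, y, z}; ¬q ∧ ¬p there: s:F, t:T, u:T, v:T, w:F, y:F, z:F. ✓
z: successors {v, w, y}; ¬q ∧ ¬p there: v:T, w:F, y:F. ✓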